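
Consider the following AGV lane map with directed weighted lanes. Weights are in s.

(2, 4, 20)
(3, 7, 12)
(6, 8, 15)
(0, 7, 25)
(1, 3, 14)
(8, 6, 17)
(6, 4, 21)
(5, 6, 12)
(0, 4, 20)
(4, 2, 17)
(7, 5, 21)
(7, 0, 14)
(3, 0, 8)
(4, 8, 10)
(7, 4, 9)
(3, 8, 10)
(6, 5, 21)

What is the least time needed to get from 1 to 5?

Candidate routes:
1–3–7–5: 14+12+21 = 47
1–3–8–6–5: 14+10+17+21 = 62
The minimum is 47 s via 1–3–7–5.

47 s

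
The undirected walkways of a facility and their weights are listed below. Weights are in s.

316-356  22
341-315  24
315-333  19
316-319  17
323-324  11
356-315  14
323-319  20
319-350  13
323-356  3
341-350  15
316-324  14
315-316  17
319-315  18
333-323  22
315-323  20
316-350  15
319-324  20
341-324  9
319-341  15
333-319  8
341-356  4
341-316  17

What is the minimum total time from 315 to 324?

27 s

Shortest distances from 315:
315: 0
356: 14  (via 315)
316: 17  (via 315)
323: 17  (via 356)
341: 18  (via 356)
319: 18  (via 315)
333: 19  (via 315)
324: 27  (via 341)
Shortest route: 315 → 356 → 341 → 324 = 27 s.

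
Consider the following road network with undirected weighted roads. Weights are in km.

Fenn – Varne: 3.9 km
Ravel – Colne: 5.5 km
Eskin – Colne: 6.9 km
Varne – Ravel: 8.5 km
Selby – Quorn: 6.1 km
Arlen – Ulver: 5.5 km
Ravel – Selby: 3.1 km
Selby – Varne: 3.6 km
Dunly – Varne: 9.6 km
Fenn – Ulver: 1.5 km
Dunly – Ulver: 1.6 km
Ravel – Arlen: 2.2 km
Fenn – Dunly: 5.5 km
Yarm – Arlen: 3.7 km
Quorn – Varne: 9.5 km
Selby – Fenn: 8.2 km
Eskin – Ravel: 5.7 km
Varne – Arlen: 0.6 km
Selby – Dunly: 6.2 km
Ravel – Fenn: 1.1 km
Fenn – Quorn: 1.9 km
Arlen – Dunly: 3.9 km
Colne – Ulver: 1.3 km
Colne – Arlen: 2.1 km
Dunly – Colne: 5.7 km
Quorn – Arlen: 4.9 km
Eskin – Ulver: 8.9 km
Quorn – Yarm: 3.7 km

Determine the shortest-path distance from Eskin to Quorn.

Shortest distances from Eskin:
Eskin: 0
Ravel: 5.7  (via Eskin)
Fenn: 6.8  (via Ravel)
Colne: 6.9  (via Eskin)
Arlen: 7.9  (via Ravel)
Ulver: 8.2  (via Colne)
Varne: 8.5  (via Arlen)
Quorn: 8.7  (via Fenn)
Shortest route: Eskin → Ravel → Fenn → Quorn = 8.7 km.

8.7 km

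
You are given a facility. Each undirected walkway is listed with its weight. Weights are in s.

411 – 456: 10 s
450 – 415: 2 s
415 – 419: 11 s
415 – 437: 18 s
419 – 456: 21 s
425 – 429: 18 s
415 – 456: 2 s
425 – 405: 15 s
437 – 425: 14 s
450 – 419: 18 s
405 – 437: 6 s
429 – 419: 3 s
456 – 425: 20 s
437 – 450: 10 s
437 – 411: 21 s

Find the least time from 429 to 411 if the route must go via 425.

Shortest 429→425: 429–425 = 18
Best 425 to 411: 425–456–411 costing 30
Total via 425: 18 + 30 = 48 s.

48 s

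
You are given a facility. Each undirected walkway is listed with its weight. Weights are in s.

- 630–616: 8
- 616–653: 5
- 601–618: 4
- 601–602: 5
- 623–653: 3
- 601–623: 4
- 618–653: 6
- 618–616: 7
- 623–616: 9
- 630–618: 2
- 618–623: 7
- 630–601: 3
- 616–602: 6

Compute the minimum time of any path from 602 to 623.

9 s

Shortest distances from 602:
602: 0
601: 5  (via 602)
616: 6  (via 602)
630: 8  (via 601)
618: 9  (via 601)
623: 9  (via 601)
Shortest route: 602 → 601 → 623 = 9 s.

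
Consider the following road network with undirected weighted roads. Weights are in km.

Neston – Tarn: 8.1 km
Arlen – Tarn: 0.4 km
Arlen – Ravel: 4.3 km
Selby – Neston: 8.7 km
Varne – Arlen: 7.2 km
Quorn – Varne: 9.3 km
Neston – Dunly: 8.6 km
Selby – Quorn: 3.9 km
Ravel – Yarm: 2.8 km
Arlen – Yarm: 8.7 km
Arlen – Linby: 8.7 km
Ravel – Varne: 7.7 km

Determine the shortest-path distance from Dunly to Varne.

Shortest distances from Dunly:
Dunly: 0
Neston: 8.6  (via Dunly)
Tarn: 16.7  (via Neston)
Arlen: 17.1  (via Tarn)
Selby: 17.3  (via Neston)
Quorn: 21.2  (via Selby)
Ravel: 21.4  (via Arlen)
Yarm: 24.2  (via Ravel)
Varne: 24.3  (via Arlen)
Shortest route: Dunly → Neston → Tarn → Arlen → Varne = 24.3 km.

24.3 km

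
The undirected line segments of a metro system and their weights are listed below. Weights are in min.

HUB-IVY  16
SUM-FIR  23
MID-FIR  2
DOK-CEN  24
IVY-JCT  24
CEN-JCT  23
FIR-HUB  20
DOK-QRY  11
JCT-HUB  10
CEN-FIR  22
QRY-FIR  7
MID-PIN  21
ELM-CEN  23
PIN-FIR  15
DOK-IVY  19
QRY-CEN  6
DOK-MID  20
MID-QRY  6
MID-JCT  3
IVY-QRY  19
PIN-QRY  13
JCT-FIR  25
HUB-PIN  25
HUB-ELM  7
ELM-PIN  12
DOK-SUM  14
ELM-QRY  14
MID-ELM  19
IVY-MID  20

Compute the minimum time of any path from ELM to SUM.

39 min

Candidate routes:
ELM → QRY → DOK → SUM: 14+11+14 = 39
ELM → MID → FIR → SUM: 19+2+23 = 44
ELM → QRY → FIR → SUM: 14+7+23 = 44
Cheapest is ELM → QRY → DOK → SUM at 39 min.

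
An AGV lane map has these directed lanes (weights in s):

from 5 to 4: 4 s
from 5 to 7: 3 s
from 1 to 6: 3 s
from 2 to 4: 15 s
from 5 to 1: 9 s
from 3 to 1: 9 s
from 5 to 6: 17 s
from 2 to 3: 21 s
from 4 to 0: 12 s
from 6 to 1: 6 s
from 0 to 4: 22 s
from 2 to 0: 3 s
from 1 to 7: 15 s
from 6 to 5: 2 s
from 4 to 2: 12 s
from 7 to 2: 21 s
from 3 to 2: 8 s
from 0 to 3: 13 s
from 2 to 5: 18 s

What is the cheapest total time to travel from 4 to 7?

33 s

Running Dijkstra from 4:
4: 0
0: 12  (via 4)
2: 12  (via 4)
3: 25  (via 0)
5: 30  (via 2)
7: 33  (via 5)
Shortest route: 4 → 2 → 5 → 7 = 33 s.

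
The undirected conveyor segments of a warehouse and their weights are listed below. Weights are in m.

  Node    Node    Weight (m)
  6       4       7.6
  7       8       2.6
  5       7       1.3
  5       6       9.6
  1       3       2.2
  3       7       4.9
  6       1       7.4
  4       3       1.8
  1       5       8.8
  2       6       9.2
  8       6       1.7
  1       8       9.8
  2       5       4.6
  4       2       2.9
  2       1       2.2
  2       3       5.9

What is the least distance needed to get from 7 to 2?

Compare a few routes:
7 → 3 → 1 → 2: 4.9+2.2+2.2 = 9.3
7 → 5 → 2: 1.3+4.6 = 5.9
The minimum is 5.9 m via 7 → 5 → 2.

5.9 m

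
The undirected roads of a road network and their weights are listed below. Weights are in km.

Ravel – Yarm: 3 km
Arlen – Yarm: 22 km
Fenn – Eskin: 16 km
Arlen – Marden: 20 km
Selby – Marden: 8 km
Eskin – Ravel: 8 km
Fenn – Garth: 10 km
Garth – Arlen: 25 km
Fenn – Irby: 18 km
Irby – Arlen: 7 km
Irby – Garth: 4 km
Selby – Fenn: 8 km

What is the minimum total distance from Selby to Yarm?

Compare a few routes:
Selby - Fenn - Garth - Irby - Arlen - Yarm: 8+10+4+7+22 = 51
Selby - Marden - Arlen - Yarm: 8+20+22 = 50
Selby - Fenn - Irby - Arlen - Yarm: 8+18+7+22 = 55
Selby - Fenn - Eskin - Ravel - Yarm: 8+16+8+3 = 35
The minimum is 35 km via Selby - Fenn - Eskin - Ravel - Yarm.

35 km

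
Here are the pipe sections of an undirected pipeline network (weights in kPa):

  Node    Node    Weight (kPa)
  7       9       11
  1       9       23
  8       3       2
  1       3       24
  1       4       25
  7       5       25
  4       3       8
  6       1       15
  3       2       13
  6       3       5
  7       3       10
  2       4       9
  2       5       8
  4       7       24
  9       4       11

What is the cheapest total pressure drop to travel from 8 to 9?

21 kPa

Settle nodes by increasing distance from 8:
8: 0
3: 2  (via 8)
6: 7  (via 3)
4: 10  (via 3)
7: 12  (via 3)
2: 15  (via 3)
9: 21  (via 4)
Shortest route: 8–3–4–9 = 21 kPa.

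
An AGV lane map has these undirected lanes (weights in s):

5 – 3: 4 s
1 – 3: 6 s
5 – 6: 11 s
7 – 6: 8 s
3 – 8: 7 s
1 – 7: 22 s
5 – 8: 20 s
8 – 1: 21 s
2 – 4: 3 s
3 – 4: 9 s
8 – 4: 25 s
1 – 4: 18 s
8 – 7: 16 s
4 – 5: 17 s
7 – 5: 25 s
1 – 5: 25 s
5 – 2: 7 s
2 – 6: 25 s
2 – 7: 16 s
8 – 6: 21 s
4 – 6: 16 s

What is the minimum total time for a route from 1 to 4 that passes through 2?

20 s

Shortest 1→2: 1 → 3 → 5 → 2 = 17
Best 2 to 4: 2 → 4 costing 3
Total via 2: 17 + 3 = 20 s.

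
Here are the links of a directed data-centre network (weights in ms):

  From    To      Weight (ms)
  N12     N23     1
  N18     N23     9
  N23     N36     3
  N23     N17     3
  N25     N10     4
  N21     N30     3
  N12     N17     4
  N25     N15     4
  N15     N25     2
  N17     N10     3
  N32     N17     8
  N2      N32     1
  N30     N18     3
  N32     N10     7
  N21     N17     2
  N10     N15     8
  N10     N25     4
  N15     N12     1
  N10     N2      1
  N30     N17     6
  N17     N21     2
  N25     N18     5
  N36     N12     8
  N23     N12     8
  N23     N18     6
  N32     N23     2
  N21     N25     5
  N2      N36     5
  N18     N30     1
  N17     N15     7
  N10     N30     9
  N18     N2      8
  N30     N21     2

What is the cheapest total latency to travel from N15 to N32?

Running Dijkstra from N15:
N15: 0
N12: 1  (via N15)
N25: 2  (via N15)
N23: 2  (via N12)
N17: 5  (via N12)
N36: 5  (via N23)
N10: 6  (via N25)
N2: 7  (via N10)
N21: 7  (via N17)
N18: 7  (via N25)
N30: 8  (via N18)
N32: 8  (via N2)
Shortest route: N15–N25–N10–N2–N32 = 8 ms.

8 ms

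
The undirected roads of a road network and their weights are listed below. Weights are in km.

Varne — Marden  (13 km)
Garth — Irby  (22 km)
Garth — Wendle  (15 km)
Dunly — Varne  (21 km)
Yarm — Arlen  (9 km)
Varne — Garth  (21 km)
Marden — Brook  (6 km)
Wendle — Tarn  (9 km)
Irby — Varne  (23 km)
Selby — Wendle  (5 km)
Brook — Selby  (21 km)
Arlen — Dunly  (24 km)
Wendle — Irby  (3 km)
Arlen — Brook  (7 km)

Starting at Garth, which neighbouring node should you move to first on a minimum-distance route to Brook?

Varne

Candidate routes:
Garth → Irby → Wendle → Selby → Brook: 22+3+5+21 = 51
Garth → Wendle → Selby → Brook: 15+5+21 = 41
Garth → Varne → Marden → Brook: 21+13+6 = 40
The minimum is 40 km via Garth → Varne → Marden → Brook.
So from Garth the first move is to Varne.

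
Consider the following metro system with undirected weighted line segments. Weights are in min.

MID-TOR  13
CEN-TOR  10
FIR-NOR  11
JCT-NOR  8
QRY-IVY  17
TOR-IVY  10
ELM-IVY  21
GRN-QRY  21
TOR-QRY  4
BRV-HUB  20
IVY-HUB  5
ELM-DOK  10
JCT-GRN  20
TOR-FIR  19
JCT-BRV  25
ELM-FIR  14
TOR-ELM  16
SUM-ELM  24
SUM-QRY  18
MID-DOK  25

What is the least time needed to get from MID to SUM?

35 min

Shortest distances from MID:
MID: 0
TOR: 13  (via MID)
QRY: 17  (via TOR)
CEN: 23  (via TOR)
IVY: 23  (via TOR)
DOK: 25  (via MID)
HUB: 28  (via IVY)
ELM: 29  (via TOR)
FIR: 32  (via TOR)
SUM: 35  (via QRY)
Shortest route: MID → TOR → QRY → SUM = 35 min.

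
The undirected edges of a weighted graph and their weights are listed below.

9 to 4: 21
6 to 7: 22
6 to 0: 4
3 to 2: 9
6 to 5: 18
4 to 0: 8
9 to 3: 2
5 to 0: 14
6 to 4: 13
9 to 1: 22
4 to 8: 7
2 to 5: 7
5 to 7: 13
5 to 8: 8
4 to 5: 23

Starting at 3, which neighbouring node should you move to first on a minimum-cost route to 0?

2

Enumerating some paths:
3–2–5–8–4–0: 9+7+8+7+8 = 39
3–2–5–6–0: 9+7+18+4 = 38
3–9–4–0: 2+21+8 = 31
3–2–5–0: 9+7+14 = 30
The minimum is 30 via 3–2–5–0.
So from 3 the first move is to 2.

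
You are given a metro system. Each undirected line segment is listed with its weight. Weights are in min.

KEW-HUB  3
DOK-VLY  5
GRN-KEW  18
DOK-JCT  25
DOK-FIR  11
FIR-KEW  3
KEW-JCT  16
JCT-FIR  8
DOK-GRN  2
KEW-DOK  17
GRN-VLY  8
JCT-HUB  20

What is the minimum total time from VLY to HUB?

Enumerating some paths:
VLY - DOK - FIR - KEW - HUB: 5+11+3+3 = 22
VLY - DOK - KEW - HUB: 5+17+3 = 25
VLY - GRN - DOK - FIR - KEW - HUB: 8+2+11+3+3 = 27
The minimum is 22 min via VLY - DOK - FIR - KEW - HUB.

22 min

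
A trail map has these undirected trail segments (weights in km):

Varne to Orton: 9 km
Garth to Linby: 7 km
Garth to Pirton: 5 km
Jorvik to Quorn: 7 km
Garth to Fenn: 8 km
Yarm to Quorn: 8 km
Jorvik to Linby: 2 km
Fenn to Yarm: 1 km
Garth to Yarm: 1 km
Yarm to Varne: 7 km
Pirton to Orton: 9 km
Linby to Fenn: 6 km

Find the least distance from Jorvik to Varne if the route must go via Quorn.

Best Jorvik to Quorn: Jorvik → Quorn costing 7
Shortest Quorn→Varne: Quorn → Yarm → Varne = 15
Total via Quorn: 7 + 15 = 22 km.

22 km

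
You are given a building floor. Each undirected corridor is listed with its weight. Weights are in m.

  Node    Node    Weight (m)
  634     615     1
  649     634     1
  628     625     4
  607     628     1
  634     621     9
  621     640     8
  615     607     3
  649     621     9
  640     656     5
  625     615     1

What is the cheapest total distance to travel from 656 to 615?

Enumerating some paths:
656–640–621–649–634–615: 5+8+9+1+1 = 24
656–640–621–634–615: 5+8+9+1 = 23
The minimum is 23 m via 656–640–621–634–615.

23 m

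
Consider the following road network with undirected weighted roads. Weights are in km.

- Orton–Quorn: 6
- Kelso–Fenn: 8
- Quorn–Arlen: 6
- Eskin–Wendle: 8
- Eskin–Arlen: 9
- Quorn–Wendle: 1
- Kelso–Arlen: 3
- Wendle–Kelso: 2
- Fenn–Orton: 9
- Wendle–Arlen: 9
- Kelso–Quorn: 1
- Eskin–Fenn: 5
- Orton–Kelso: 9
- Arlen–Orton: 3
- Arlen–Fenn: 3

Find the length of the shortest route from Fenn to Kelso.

Settle nodes by increasing distance from Fenn:
Fenn: 0
Arlen: 3  (via Fenn)
Eskin: 5  (via Fenn)
Orton: 6  (via Arlen)
Kelso: 6  (via Arlen)
Shortest route: Fenn–Arlen–Kelso = 6 km.

6 km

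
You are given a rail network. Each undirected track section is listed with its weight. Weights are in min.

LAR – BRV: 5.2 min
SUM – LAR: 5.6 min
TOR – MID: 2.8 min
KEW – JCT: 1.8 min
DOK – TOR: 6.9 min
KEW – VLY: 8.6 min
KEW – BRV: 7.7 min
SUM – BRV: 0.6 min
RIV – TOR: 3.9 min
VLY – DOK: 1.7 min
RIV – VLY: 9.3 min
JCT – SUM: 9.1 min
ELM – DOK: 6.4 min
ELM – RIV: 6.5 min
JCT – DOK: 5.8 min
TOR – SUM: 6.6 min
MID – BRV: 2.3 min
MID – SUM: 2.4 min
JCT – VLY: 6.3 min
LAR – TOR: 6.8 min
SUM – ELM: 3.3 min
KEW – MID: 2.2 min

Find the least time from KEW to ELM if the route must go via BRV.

8.4 min

Best KEW to BRV: KEW → MID → BRV costing 4.5
Shortest BRV→ELM: BRV → SUM → ELM = 3.9
Total via BRV: 4.5 + 3.9 = 8.4 min.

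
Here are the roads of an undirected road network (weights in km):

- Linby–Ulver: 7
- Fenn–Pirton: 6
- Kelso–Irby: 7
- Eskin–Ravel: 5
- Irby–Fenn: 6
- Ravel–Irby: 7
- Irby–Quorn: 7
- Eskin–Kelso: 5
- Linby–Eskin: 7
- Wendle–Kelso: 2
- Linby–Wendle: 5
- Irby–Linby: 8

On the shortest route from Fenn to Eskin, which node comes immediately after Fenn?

Compare a few routes:
Fenn–Irby–Linby–Eskin: 6+8+7 = 21
Fenn–Irby–Linby–Wendle–Kelso–Eskin: 6+8+5+2+5 = 26
Fenn–Irby–Kelso–Eskin: 6+7+5 = 18
The minimum is 18 km via Fenn–Irby–Kelso–Eskin.
So from Fenn the first move is to Irby.

Irby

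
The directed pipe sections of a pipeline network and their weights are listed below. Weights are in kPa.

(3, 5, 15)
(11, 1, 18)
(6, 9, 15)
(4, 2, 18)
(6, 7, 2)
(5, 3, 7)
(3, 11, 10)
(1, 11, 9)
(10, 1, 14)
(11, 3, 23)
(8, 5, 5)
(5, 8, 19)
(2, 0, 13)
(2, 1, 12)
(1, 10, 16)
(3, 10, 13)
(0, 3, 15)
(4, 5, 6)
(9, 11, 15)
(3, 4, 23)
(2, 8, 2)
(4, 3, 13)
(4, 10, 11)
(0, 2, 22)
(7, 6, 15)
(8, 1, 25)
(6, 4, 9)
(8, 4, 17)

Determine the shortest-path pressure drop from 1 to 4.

Compare a few routes:
1 - 11 - 3 - 4: 9+23+23 = 55
1 - 11 - 3 - 5 - 8 - 4: 9+23+15+19+17 = 83
Cheapest is 1 - 11 - 3 - 4 at 55 kPa.

55 kPa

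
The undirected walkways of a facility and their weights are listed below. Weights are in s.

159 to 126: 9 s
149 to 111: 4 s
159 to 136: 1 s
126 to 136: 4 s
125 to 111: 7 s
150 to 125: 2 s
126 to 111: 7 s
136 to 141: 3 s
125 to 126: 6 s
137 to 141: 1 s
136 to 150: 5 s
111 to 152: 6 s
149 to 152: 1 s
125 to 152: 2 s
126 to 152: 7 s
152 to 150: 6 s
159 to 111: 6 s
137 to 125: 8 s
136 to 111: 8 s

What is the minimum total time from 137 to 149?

Settle nodes by increasing distance from 137:
137: 0
141: 1  (via 137)
136: 4  (via 141)
159: 5  (via 136)
126: 8  (via 136)
125: 8  (via 137)
150: 9  (via 136)
152: 10  (via 125)
111: 11  (via 159)
149: 11  (via 152)
Shortest route: 137 → 125 → 152 → 149 = 11 s.

11 s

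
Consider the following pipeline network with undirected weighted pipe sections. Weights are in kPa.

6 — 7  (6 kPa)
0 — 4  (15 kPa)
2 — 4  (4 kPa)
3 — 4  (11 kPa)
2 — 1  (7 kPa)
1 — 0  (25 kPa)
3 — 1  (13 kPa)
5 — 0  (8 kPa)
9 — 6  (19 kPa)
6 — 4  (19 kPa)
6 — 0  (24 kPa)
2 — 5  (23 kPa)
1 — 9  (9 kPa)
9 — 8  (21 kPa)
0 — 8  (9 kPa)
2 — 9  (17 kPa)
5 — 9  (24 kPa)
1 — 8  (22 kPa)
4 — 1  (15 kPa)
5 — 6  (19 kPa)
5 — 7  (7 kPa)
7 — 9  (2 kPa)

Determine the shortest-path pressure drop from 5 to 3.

31 kPa

Enumerating some paths:
5 - 7 - 9 - 1 - 3: 7+2+9+13 = 31
5 - 0 - 4 - 3: 8+15+11 = 34
The minimum is 31 kPa via 5 - 7 - 9 - 1 - 3.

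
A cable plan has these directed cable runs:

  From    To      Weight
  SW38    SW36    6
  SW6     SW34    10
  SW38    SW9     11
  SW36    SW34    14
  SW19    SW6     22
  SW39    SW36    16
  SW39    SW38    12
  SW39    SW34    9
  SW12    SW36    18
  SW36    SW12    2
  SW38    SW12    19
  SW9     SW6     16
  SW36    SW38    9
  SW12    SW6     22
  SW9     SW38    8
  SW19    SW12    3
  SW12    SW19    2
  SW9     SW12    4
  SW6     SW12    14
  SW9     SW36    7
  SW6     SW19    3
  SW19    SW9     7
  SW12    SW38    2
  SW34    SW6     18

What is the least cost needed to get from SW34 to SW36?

32

Enumerating some paths:
SW34–SW6–SW19–SW12–SW38–SW36: 18+3+3+2+6 = 32
SW34–SW6–SW19–SW9–SW12–SW38–SW36: 18+3+7+4+2+6 = 40
SW34–SW6–SW19–SW9–SW36: 18+3+7+7 = 35
The minimum is 32 via SW34–SW6–SW19–SW12–SW38–SW36.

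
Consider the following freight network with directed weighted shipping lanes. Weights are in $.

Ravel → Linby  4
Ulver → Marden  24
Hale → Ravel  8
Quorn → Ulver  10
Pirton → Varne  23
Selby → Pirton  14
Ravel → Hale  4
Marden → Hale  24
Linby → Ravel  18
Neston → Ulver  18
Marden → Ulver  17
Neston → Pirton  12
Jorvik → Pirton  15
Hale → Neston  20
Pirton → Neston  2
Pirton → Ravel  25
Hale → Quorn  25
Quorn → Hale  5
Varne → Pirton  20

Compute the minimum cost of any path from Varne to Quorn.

Shortest distances from Varne:
Varne: 0
Pirton: 20  (via Varne)
Neston: 22  (via Pirton)
Ulver: 40  (via Neston)
Ravel: 45  (via Pirton)
Hale: 49  (via Ravel)
Linby: 49  (via Ravel)
Marden: 64  (via Ulver)
Quorn: 74  (via Hale)
Shortest route: Varne–Pirton–Ravel–Hale–Quorn = $74.

$74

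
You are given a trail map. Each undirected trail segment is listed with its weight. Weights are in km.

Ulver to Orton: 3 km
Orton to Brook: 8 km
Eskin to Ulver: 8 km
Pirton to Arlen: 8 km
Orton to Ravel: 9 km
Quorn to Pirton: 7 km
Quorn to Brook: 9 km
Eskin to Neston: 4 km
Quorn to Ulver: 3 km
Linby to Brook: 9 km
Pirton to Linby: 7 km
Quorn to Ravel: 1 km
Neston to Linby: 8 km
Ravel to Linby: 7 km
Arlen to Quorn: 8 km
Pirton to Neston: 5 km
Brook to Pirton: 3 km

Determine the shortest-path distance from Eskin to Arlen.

17 km

Shortest distances from Eskin:
Eskin: 0
Neston: 4  (via Eskin)
Ulver: 8  (via Eskin)
Pirton: 9  (via Neston)
Orton: 11  (via Ulver)
Quorn: 11  (via Ulver)
Linby: 12  (via Neston)
Ravel: 12  (via Quorn)
Brook: 12  (via Pirton)
Arlen: 17  (via Pirton)
Shortest route: Eskin–Neston–Pirton–Arlen = 17 km.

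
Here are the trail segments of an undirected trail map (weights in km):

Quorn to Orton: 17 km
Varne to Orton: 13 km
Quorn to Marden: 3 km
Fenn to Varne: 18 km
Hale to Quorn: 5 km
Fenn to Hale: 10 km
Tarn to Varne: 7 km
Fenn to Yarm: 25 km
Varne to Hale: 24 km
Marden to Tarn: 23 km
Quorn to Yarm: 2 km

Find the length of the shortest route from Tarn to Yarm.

Settle nodes by increasing distance from Tarn:
Tarn: 0
Varne: 7  (via Tarn)
Orton: 20  (via Varne)
Marden: 23  (via Tarn)
Fenn: 25  (via Varne)
Quorn: 26  (via Marden)
Yarm: 28  (via Quorn)
Shortest route: Tarn–Marden–Quorn–Yarm = 28 km.

28 km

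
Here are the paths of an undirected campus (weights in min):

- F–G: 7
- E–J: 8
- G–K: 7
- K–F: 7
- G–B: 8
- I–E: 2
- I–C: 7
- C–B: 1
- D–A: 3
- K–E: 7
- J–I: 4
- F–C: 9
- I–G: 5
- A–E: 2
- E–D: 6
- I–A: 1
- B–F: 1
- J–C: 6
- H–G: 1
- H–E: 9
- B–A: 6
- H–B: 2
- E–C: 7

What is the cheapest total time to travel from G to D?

Settle nodes by increasing distance from G:
G: 0
H: 1  (via G)
B: 3  (via H)
C: 4  (via B)
F: 4  (via B)
I: 5  (via G)
A: 6  (via I)
E: 7  (via I)
K: 7  (via G)
D: 9  (via A)
Shortest route: G → I → A → D = 9 min.

9 min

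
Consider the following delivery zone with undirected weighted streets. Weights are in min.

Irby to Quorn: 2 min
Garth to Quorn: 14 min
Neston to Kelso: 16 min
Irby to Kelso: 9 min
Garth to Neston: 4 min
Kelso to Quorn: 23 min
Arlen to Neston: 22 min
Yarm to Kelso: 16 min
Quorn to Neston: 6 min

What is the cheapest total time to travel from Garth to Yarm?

36 min

Running Dijkstra from Garth:
Garth: 0
Neston: 4  (via Garth)
Quorn: 10  (via Neston)
Irby: 12  (via Quorn)
Kelso: 20  (via Neston)
Arlen: 26  (via Neston)
Yarm: 36  (via Kelso)
Shortest route: Garth → Neston → Kelso → Yarm = 36 min.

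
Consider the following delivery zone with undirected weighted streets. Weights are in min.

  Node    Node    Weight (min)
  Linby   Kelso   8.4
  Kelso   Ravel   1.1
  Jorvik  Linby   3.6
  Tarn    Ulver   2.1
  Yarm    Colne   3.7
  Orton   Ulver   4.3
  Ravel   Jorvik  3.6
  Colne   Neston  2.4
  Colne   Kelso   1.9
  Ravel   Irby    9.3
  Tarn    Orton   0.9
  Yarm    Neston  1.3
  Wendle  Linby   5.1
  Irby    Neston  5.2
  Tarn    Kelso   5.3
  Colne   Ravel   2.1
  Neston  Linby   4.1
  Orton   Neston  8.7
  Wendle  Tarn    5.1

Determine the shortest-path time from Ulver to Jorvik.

12.1 min

Enumerating some paths:
Ulver - Tarn - Kelso - Ravel - Jorvik: 2.1+5.3+1.1+3.6 = 12.1
Ulver - Tarn - Kelso - Colne - Ravel - Jorvik: 2.1+5.3+1.9+2.1+3.6 = 15
Ulver - Orton - Tarn - Kelso - Ravel - Jorvik: 4.3+0.9+5.3+1.1+3.6 = 15.2
The minimum is 12.1 min via Ulver - Tarn - Kelso - Ravel - Jorvik.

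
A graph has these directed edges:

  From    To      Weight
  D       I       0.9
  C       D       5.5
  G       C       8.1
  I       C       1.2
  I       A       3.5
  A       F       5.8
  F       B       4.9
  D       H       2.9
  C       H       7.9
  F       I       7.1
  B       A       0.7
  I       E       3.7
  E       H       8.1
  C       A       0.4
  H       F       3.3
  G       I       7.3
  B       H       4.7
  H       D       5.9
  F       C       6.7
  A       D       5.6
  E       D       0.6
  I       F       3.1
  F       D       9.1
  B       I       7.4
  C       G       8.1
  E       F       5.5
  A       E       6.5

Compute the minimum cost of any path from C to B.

Shortest distances from C:
C: 0
A: 0.4  (via C)
D: 5.5  (via C)
F: 6.2  (via A)
I: 6.4  (via D)
E: 6.9  (via A)
H: 7.9  (via C)
G: 8.1  (via C)
B: 11.1  (via F)
Shortest route: C–A–F–B = 11.1.

11.1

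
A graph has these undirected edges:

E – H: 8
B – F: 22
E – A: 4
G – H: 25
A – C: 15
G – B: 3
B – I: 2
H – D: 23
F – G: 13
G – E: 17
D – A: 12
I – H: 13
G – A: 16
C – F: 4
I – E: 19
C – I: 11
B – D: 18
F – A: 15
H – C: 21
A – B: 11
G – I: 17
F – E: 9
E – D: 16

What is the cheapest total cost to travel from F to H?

17

Compare a few routes:
F → C → H: 4+21 = 25
F → E → H: 9+8 = 17
F → A → E → H: 15+4+8 = 27
Cheapest is F → E → H at 17.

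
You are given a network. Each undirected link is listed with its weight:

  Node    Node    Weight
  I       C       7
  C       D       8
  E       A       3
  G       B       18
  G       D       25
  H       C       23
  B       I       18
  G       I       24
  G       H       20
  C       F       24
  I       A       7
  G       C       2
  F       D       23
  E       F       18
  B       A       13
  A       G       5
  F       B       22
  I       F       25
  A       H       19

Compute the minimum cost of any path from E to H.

Compare a few routes:
E - A - H: 3+19 = 22
E - A - G - C - H: 3+5+2+23 = 33
E - A - I - C - G - H: 3+7+7+2+20 = 39
E - A - G - H: 3+5+20 = 28
Cheapest is E - A - H at 22.

22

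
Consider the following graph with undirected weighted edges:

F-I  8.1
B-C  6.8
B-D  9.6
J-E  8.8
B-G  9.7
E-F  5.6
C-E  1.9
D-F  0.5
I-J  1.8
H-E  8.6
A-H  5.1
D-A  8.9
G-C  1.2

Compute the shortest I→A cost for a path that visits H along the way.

Shortest I→H: I → J → E → H = 19.2
Best H to A: H → A costing 5.1
Total via H: 19.2 + 5.1 = 24.3.

24.3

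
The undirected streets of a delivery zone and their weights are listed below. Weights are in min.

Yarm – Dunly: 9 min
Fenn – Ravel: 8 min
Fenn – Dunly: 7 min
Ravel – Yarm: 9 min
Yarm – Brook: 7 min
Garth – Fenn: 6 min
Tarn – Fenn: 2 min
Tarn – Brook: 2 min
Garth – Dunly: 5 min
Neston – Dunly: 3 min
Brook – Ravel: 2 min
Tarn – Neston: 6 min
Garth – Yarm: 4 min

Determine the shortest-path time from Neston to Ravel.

10 min

Candidate routes:
Neston - Tarn - Brook - Ravel: 6+2+2 = 10
Neston - Tarn - Fenn - Ravel: 6+2+8 = 16
The minimum is 10 min via Neston - Tarn - Brook - Ravel.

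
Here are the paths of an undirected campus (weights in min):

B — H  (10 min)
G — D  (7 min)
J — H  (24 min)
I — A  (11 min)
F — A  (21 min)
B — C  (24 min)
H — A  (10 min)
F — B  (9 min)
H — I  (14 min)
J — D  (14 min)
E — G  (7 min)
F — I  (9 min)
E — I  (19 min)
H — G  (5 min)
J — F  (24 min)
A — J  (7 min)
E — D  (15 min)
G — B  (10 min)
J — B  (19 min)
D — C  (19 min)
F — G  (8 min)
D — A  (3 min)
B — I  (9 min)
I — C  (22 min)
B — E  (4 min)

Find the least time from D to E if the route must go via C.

Shortest D→C: D → C = 19
Shortest C→E: C → B → E = 28
Total via C: 19 + 28 = 47 min.

47 min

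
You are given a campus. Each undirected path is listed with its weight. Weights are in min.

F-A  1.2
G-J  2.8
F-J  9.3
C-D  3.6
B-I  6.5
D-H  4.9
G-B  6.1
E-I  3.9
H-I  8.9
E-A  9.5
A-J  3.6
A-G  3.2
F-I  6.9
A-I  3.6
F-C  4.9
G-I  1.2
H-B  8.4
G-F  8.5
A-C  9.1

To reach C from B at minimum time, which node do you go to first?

Compare a few routes:
B - I - A - F - C: 6.5+3.6+1.2+4.9 = 16.2
B - G - A - F - C: 6.1+3.2+1.2+4.9 = 15.4
The minimum is 15.4 min via B - G - A - F - C.
So from B the first move is to G.

G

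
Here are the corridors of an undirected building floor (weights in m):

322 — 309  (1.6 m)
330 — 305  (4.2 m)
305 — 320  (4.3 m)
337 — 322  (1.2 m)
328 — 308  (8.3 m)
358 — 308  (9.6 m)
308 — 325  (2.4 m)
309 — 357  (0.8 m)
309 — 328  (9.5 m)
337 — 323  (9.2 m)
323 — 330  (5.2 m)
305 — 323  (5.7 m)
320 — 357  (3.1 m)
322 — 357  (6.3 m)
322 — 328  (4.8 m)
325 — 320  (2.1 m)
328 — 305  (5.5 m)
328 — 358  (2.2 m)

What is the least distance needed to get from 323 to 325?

12.1 m

Running Dijkstra from 323:
323: 0
330: 5.2  (via 323)
305: 5.7  (via 323)
337: 9.2  (via 323)
320: 10  (via 305)
322: 10.4  (via 337)
328: 11.2  (via 305)
309: 12  (via 322)
325: 12.1  (via 320)
Shortest route: 323–305–320–325 = 12.1 m.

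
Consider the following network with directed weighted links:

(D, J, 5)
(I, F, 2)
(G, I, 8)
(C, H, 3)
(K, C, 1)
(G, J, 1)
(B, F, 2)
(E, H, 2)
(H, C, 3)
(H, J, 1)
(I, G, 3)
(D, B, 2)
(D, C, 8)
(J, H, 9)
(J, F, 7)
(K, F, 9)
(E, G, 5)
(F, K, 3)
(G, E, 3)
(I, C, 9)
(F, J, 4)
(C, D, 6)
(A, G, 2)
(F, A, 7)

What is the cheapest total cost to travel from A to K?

13

Enumerating some paths:
A → G → I → F → K: 2+8+2+3 = 15
A → G → E → H → C → D → B → F → K: 2+3+2+3+6+2+2+3 = 23
A → G → J → F → K: 2+1+7+3 = 13
A → G → E → H → J → F → K: 2+3+2+1+7+3 = 18
The minimum is 13 via A → G → J → F → K.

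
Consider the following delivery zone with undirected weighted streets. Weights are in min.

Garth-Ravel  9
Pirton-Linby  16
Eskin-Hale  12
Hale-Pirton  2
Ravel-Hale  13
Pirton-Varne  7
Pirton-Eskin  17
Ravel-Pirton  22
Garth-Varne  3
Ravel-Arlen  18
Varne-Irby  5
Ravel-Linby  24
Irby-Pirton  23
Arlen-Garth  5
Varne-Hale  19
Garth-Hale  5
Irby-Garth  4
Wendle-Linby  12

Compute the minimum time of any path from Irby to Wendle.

39 min

Running Dijkstra from Irby:
Irby: 0
Garth: 4  (via Irby)
Varne: 5  (via Irby)
Hale: 9  (via Garth)
Arlen: 9  (via Garth)
Pirton: 11  (via Hale)
Ravel: 13  (via Garth)
Eskin: 21  (via Hale)
Linby: 27  (via Pirton)
Wendle: 39  (via Linby)
Shortest route: Irby → Garth → Hale → Pirton → Linby → Wendle = 39 min.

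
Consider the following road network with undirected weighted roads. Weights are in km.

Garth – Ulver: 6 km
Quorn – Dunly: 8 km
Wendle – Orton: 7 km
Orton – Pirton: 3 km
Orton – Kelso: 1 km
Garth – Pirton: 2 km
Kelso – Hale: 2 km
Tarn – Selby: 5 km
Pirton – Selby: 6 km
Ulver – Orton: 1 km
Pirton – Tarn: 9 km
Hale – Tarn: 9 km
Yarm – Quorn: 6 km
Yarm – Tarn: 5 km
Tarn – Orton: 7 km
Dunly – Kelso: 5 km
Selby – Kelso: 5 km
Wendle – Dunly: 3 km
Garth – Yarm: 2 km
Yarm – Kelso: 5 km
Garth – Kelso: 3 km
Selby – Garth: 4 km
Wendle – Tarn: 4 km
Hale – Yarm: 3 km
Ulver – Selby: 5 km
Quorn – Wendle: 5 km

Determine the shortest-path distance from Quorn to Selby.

12 km

Enumerating some paths:
Quorn → Wendle → Tarn → Selby: 5+4+5 = 14
Quorn → Yarm → Garth → Selby: 6+2+4 = 12
Quorn → Yarm → Hale → Kelso → Selby: 6+3+2+5 = 16
The minimum is 12 km via Quorn → Yarm → Garth → Selby.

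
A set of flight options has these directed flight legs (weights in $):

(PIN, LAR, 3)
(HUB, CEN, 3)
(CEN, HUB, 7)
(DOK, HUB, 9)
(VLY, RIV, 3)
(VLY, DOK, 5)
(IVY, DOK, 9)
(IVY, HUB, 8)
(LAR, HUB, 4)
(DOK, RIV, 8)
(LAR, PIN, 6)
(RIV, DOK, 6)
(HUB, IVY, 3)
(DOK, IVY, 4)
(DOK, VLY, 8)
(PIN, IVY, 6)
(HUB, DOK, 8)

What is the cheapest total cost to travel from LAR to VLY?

Enumerating some paths:
LAR → HUB → IVY → DOK → VLY: 4+3+9+8 = 24
LAR → PIN → IVY → DOK → VLY: 6+6+9+8 = 29
LAR → HUB → DOK → VLY: 4+8+8 = 20
Cheapest is LAR → HUB → DOK → VLY at $20.

$20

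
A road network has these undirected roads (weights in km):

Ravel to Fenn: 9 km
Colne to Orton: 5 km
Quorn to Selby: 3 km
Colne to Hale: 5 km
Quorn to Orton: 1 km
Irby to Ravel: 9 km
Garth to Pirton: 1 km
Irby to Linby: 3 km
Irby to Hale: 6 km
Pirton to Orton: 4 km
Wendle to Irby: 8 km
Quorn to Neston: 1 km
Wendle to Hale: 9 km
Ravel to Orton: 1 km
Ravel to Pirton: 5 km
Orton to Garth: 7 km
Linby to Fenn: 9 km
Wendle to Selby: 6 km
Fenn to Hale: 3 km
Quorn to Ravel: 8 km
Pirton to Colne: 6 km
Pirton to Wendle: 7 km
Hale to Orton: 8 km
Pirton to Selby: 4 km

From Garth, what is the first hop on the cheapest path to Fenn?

Compare a few routes:
Garth - Pirton - Ravel - Fenn: 1+5+9 = 15
Garth - Pirton - Orton - Hale - Fenn: 1+4+8+3 = 16
Garth - Orton - Ravel - Fenn: 7+1+9 = 17
The minimum is 15 km via Garth - Pirton - Ravel - Fenn.
So from Garth the first move is to Pirton.

Pirton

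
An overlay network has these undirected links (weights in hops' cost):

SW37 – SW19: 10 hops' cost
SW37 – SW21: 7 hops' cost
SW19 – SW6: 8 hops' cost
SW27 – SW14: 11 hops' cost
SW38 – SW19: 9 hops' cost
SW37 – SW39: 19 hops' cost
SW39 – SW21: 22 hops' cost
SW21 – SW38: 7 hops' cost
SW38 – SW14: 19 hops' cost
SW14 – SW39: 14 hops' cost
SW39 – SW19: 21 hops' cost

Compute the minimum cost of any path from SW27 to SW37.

44 hops' cost

Shortest distances from SW27:
SW27: 0
SW14: 11  (via SW27)
SW39: 25  (via SW14)
SW38: 30  (via SW14)
SW21: 37  (via SW38)
SW19: 39  (via SW38)
SW37: 44  (via SW39)
Shortest route: SW27 → SW14 → SW39 → SW37 = 44 hops' cost.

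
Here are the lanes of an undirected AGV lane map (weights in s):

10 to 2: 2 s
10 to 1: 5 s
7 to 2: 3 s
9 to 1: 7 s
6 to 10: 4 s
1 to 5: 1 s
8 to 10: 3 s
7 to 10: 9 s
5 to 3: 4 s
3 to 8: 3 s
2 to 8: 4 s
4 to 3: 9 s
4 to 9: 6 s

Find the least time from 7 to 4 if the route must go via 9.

Shortest 7→9: 7–2–10–1–9 = 17
Shortest 9→4: 9–4 = 6
Total via 9: 17 + 6 = 23 s.

23 s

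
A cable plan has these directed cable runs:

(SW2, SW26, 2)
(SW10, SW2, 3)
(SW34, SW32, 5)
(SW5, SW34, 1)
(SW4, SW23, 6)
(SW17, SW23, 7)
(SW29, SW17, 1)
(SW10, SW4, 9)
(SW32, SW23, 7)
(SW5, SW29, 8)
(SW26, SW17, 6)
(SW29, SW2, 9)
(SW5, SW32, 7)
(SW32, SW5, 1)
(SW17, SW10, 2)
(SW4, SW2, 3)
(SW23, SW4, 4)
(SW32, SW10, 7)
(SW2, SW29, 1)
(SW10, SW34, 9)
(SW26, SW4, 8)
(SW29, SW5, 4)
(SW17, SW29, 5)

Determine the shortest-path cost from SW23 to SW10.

Enumerating some paths:
SW23 - SW4 - SW2 - SW29 - SW5 - SW34 - SW32 - SW10: 4+3+1+4+1+5+7 = 25
SW23 - SW4 - SW2 - SW29 - SW17 - SW10: 4+3+1+1+2 = 11
SW23 - SW4 - SW2 - SW26 - SW17 - SW10: 4+3+2+6+2 = 17
The minimum is 11 via SW23 - SW4 - SW2 - SW29 - SW17 - SW10.

11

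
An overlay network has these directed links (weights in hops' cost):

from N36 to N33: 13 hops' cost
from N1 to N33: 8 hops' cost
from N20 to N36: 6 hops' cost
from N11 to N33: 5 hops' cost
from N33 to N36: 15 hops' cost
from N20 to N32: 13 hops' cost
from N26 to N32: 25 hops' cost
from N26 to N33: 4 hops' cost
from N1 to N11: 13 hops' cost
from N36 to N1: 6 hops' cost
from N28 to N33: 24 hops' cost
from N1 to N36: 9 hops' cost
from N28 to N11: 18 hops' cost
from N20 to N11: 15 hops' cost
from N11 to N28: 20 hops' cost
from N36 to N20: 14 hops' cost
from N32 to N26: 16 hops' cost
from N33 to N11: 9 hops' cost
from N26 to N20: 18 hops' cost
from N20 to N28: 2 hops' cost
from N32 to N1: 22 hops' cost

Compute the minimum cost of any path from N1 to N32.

Settle nodes by increasing distance from N1:
N1: 0
N33: 8  (via N1)
N36: 9  (via N1)
N11: 13  (via N1)
N20: 23  (via N36)
N28: 25  (via N20)
N32: 36  (via N20)
Shortest route: N1–N36–N20–N32 = 36 hops' cost.

36 hops' cost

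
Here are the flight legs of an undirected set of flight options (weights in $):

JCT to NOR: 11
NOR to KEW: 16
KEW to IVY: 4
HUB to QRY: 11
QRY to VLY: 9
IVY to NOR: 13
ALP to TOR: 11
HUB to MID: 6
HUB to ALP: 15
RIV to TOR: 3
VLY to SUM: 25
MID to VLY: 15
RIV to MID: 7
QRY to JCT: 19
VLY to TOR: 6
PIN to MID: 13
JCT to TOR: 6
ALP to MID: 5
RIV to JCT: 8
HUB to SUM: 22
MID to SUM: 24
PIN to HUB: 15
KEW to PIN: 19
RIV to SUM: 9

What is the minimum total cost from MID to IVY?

$36

Compare a few routes:
MID–RIV–TOR–JCT–NOR–IVY: 7+3+6+11+13 = 40
MID–RIV–JCT–NOR–IVY: 7+8+11+13 = 39
MID–PIN–KEW–IVY: 13+19+4 = 36
Cheapest is MID–PIN–KEW–IVY at $36.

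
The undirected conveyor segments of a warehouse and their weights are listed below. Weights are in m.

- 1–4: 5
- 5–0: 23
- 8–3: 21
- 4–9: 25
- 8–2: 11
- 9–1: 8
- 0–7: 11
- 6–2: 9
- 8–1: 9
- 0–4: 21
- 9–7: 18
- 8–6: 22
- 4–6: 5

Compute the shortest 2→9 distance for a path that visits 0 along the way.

64 m

Shortest 2→0: 2–6–4–0 = 35
Shortest 0→9: 0–7–9 = 29
Total via 0: 35 + 29 = 64 m.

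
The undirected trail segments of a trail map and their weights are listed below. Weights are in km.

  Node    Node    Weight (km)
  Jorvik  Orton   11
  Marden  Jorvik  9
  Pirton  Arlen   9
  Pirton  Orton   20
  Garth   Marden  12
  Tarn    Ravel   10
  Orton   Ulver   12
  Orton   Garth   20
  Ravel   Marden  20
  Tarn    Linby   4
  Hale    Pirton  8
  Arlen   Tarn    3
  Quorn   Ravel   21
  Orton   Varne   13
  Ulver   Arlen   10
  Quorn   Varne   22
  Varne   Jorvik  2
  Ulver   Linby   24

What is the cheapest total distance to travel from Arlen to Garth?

Candidate routes:
Arlen–Ulver–Orton–Jorvik–Marden–Garth: 10+12+11+9+12 = 54
Arlen–Ulver–Orton–Garth: 10+12+20 = 42
Arlen–Pirton–Orton–Garth: 9+20+20 = 49
Arlen–Tarn–Ravel–Marden–Garth: 3+10+20+12 = 45
The minimum is 42 km via Arlen–Ulver–Orton–Garth.

42 km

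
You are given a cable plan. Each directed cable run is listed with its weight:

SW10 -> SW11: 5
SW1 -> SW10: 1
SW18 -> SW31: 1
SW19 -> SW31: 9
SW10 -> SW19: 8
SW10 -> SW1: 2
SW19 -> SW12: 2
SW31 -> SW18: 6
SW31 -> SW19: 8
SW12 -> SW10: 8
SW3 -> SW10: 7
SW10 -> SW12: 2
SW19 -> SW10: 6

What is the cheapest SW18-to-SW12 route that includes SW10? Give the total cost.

Best SW18 to SW10: SW18–SW31–SW19–SW10 costing 15
Best SW10 to SW12: SW10–SW12 costing 2
Total via SW10: 15 + 2 = 17.

17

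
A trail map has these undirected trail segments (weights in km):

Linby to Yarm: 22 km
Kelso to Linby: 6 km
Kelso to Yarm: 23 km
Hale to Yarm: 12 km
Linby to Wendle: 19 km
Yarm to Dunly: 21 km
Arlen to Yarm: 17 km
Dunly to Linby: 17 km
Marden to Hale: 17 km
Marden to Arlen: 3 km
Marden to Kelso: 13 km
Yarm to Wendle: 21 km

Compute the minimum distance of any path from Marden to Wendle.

38 km

Running Dijkstra from Marden:
Marden: 0
Arlen: 3  (via Marden)
Kelso: 13  (via Marden)
Hale: 17  (via Marden)
Linby: 19  (via Kelso)
Yarm: 20  (via Arlen)
Dunly: 36  (via Linby)
Wendle: 38  (via Linby)
Shortest route: Marden–Kelso–Linby–Wendle = 38 km.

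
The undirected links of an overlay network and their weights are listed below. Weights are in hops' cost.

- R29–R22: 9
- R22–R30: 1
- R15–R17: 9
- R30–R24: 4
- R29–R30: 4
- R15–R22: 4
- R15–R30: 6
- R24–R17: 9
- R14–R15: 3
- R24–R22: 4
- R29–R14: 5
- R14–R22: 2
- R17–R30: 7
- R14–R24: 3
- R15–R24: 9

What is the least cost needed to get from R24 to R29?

Settle nodes by increasing distance from R24:
R24: 0
R14: 3  (via R24)
R30: 4  (via R24)
R22: 4  (via R24)
R15: 6  (via R14)
R29: 8  (via R14)
Shortest route: R24–R14–R29 = 8 hops' cost.

8 hops' cost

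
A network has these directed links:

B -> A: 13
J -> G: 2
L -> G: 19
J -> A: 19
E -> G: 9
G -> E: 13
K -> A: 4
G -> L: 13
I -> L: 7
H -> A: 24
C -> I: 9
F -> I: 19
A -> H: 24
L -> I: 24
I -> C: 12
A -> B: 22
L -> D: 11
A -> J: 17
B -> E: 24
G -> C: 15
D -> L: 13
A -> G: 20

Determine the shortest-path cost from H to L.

56

Running Dijkstra from H:
H: 0
A: 24  (via H)
J: 41  (via A)
G: 43  (via J)
B: 46  (via A)
E: 56  (via G)
L: 56  (via G)
Shortest route: H–A–J–G–L = 56.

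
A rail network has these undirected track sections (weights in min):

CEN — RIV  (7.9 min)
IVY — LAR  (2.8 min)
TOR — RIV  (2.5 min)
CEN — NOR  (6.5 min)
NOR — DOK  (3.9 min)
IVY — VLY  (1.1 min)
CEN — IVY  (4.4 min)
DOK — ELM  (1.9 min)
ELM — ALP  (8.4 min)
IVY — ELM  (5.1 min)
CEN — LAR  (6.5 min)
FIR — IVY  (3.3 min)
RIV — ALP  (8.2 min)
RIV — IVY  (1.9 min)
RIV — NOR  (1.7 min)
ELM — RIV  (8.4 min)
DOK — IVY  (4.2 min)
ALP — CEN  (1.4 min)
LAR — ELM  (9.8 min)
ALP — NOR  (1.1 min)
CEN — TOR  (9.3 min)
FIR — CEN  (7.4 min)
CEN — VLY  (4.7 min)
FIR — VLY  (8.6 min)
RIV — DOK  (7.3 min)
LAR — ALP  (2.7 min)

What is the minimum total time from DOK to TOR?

Enumerating some paths:
DOK - IVY - RIV - TOR: 4.2+1.9+2.5 = 8.6
DOK - RIV - TOR: 7.3+2.5 = 9.8
DOK - NOR - RIV - TOR: 3.9+1.7+2.5 = 8.1
Cheapest is DOK - NOR - RIV - TOR at 8.1 min.

8.1 min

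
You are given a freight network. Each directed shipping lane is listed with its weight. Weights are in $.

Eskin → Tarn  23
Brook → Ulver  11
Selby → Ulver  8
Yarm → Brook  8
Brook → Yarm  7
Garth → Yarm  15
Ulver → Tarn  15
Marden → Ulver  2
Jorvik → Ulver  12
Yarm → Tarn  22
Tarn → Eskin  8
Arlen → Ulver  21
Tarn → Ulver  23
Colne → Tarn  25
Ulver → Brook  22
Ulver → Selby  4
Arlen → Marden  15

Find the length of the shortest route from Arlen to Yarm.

Running Dijkstra from Arlen:
Arlen: 0
Marden: 15  (via Arlen)
Ulver: 17  (via Marden)
Selby: 21  (via Ulver)
Tarn: 32  (via Ulver)
Brook: 39  (via Ulver)
Eskin: 40  (via Tarn)
Yarm: 46  (via Brook)
Shortest route: Arlen → Marden → Ulver → Brook → Yarm = $46.

$46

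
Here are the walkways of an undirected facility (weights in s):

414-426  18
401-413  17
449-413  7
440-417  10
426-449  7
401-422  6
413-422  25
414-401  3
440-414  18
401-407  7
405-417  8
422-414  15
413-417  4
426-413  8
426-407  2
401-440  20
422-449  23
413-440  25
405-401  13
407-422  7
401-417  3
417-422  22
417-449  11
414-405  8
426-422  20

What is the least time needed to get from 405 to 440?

18 s

Candidate routes:
405 → 417 → 440: 8+10 = 18
405 → 401 → 417 → 440: 13+3+10 = 26
405 → 414 → 401 → 417 → 440: 8+3+3+10 = 24
The minimum is 18 s via 405 → 417 → 440.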